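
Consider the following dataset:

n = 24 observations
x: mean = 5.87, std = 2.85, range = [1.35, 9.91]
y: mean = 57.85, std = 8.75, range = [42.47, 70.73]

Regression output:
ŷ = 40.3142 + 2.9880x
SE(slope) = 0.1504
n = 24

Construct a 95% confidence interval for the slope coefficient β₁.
The 95% CI for β₁ is (2.6761, 3.2999)

Confidence interval for the slope:

The 95% CI for β₁ is: β̂₁ ± t*(α/2, n-2) × SE(β̂₁)

Step 1: Find critical t-value
- Confidence level = 0.95
- Degrees of freedom = n - 2 = 24 - 2 = 22
- t*(α/2, 22) = 2.0739

Step 2: Calculate margin of error
Margin = 2.0739 × 0.1504 = 0.3119

Step 3: Construct interval
CI = 2.9880 ± 0.3119
CI = (2.6761, 3.2999)

Interpretation: each one-unit increase in x is associated with a change in mean y of between 2.6761 and 3.2999, with 95% confidence.
The interval does not include 0, suggesting a significant linear relationship.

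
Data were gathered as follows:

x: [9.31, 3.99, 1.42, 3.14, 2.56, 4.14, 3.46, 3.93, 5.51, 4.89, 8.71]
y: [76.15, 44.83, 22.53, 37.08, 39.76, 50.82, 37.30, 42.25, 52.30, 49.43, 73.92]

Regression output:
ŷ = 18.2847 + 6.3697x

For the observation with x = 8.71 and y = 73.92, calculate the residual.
Residual = 0.1552

The residual is the difference between the actual value and the predicted value:

Residual = y - ŷ

Step 1: Calculate predicted value
ŷ = 18.2847 + 6.3697 × 8.71
ŷ = 73.7648

Step 2: Calculate residual
Residual = 73.92 - 73.7648
Residual = 0.1552

The residual is positive, so the observed y = 73.92 sits above the regression line (the line underestimates it by 0.1552).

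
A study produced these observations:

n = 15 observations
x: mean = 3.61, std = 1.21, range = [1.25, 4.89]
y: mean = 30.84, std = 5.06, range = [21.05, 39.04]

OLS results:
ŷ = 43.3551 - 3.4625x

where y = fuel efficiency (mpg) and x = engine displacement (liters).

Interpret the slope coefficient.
An increase of one liter in engine displacement is associated with a 3.4625 mpg decrease in predicted fuel efficiency.

β₁ = -3.4625 is the change in predicted fuel efficiency (mpg) per additional liter of engine displacement.

Interpretation:
- Engine displacement up by 1 liter → predicted fuel efficiency decreases by 3.4625 mpg
- This is a linear approximation: the same per-unit change is assumed across the whole observed x range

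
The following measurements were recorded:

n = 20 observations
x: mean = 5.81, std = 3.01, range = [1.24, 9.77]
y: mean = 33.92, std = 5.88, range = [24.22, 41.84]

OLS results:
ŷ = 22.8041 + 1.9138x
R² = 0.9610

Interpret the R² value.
R² = 0.9610 means 96.10% of the variation in y is explained by the linear relationship with x. This indicates a strong fit.

The coefficient of determination R² is the fraction of the total variation in y that the fitted line accounts for.

Here R² = 0.9610:
- Explained: 96.10% of the variation in y
- Unexplained (residual): 100% − 96.10% = 3.90%
- Rule of thumb (below 0.3 weak; 0.3 to below 0.7 moderate; 0.7 and above strong) → strong

Calculation: R² = 1 − (SS_res / SS_tot), where SS_res is the sum of squared residuals and SS_tot the total sum of squares.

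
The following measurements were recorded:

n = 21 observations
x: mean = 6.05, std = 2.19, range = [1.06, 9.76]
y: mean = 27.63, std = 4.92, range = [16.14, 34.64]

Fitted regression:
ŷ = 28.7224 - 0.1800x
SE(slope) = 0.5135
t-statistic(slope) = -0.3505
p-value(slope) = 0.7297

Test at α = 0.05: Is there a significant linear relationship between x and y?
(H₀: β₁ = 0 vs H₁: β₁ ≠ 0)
p-value = 0.7297 ≥ α = 0.05, so we fail to reject H₀. The relationship is not significant.

Hypothesis test for the slope coefficient:

H₀: β₁ = 0 (no linear relationship)
H₁: β₁ ≠ 0 (linear relationship exists)

Test statistic: t = β̂₁ / SE(β̂₁) = -0.1800 / 0.5135 = -0.3505

The p-value (0.7297) is the probability, under H₀, of a t-statistic at least as extreme as |t| = 0.3505 (two-sided, df = n − 2 = 19).

Decision rule: reject H₀ if p-value < α.
p-value = 0.7297 ≥ α = 0.05 → fail to reject H₀.

Conclusion: the linear association between x and y is not significant at the 5% level.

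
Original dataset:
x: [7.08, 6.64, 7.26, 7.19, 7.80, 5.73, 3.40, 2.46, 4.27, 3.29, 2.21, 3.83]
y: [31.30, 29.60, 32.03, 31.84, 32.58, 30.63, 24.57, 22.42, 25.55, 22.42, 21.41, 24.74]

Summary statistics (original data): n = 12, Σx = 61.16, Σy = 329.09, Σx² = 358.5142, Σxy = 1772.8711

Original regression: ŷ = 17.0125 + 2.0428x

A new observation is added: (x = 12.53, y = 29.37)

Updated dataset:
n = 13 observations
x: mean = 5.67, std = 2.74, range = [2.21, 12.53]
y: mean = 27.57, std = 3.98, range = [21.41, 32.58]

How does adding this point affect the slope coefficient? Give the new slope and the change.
New slope β₁ = 1.1140 versus 2.0428 before: a change of -0.9288 (-45.5%).

The new point has HIGH LEVERAGE: x = 12.53 is far from the original mean x̄ = 61.16/12 ≈ 5.10 (original range [2.21, 7.80]).

Step 1: Update the sums with the new point (n goes from 12 to 13)
Σx  = 61.16 + 12.53 = 73.69
Σy  = 329.09 + 29.37 = 358.46
Σx² = 358.5142 + 12.53² = 358.5142 + 157.0009 = 515.5151
Σxy = 1772.8711 + 12.53×29.37 = 1772.8711 + 368.0061 = 2140.8772

Step 2: Recompute the slope with b₁ = (nΣxy − ΣxΣy) / (nΣx² − (Σx)²)
Numerator   = 13×2140.8772 − 73.69×358.46 = 27831.4036 − 26414.9174 = 1416.4862
Denominator = 13×515.5151 − 73.69² = 6701.6963 − 5430.2161 = 1271.4802
b₁(new) = 1416.4862 / 1271.4802 = 1.1140

(Same formula on the original sums: (12×1772.8711 − 61.16×329.09) / (12×358.5142 − 61.16²) = 1147.3088 / 561.6248 = 2.0428, matching the given fit.)

Step 3: Change in slope
Δβ₁ = 1.1140 − 2.0428 = -0.9288
Relative change = -0.9288 / 2.0428 × 100% = -45.5%
→ the slope decreases when the point is added.

Because the point sits below the extension of the original line at a high-leverage x, it tilts the fit down.
In practice: refit with and without it and report both if conclusions differ.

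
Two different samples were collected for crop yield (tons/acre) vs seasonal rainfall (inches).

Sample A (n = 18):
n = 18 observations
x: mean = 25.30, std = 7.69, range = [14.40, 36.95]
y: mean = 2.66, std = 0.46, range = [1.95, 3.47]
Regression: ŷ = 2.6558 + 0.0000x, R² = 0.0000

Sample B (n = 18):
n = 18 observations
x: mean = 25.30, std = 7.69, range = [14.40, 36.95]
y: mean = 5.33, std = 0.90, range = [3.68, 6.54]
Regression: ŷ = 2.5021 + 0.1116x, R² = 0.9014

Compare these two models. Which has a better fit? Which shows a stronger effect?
Model B has the better fit (R² = 0.9014 vs 0.0000). Model B shows the stronger effect (|β₁| = 0.1116 vs 0.0000).

Model Comparison:

Fit — compare R²:
- Model A: R² = 0.0000 → 0.00% of variance in crop yield explained
- Model B: R² = 0.9014 → 90.14% of variance in crop yield explained
- 0.9014 > 0.0000 → Model B has the better fit

Strength of effect — compare |β₁|:
- Model A: β₁ = 0.0000 → predicted crop yield falls 0.0000 tons/acre per additional inch of rainfall
- Model B: β₁ = 0.1116 → predicted crop yield rises 0.1116 tons/acre per additional inch of rainfall
- |0.0000| < |0.1116| → Model B shows the stronger marginal effect

Note: The two samples could reflect different populations, time periods, or measurement quality.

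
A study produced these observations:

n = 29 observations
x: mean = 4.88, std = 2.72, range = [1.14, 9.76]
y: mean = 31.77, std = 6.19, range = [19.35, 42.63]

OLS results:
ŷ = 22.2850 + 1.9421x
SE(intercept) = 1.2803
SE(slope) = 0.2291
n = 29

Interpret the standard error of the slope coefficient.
SE(β̂₁) = 0.2291 is the estimated standard deviation of the slope estimate across repeated samples; relative to β̂₁ = 1.9421 that is 11.8%, a precise estimate.

What SE measures:
- The standard error quantifies the sampling variability of the coefficient estimate
- It is the estimated standard deviation of β̂₁ across hypothetical repeated samples of the same size
- Smaller SE → more precise estimate

Relative precision:
- SE / |β̂₁| = 0.2291 / 1.9421 = 11.8%
- Rule of thumb (under 20%: precise; 20% to under 50%: moderately precise; 50% or more: imprecise) → precise

Link to the t-test: t = β̂₁ / SE(β̂₁) = 1.9421 / 0.2291 = 8.4771, the statistic for H₀: β₁ = 0.

What drives SE(β̂₁): wider spread of x values → smaller SE; more residual scatter → larger SE; larger n (here n = 29) → smaller SE.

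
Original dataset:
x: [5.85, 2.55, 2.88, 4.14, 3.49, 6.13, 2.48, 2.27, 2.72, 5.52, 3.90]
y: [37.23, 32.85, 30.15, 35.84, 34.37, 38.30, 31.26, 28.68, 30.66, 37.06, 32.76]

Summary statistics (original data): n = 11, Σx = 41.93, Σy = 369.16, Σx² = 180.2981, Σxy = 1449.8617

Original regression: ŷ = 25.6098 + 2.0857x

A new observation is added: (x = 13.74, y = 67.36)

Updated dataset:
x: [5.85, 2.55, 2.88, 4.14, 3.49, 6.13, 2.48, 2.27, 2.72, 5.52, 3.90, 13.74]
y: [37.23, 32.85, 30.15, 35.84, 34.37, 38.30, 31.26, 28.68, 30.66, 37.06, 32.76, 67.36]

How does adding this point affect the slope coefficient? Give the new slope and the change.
Adding the point moves β₁ from 2.0857 to 3.1609, i.e. it increases by 1.0752 (+51.6%).

x = 13.74 lies well outside the original x-range [2.27, 6.13] (x̄ ≈ 3.81), so this observation has high leverage and can move the slope substantially.

Step 1: Update the sums with the new point (n goes from 11 to 12)
Σx  = 41.93 + 13.74 = 55.67
Σy  = 369.16 + 67.36 = 436.52
Σx² = 180.2981 + 13.74² = 180.2981 + 188.7876 = 369.0857
Σxy = 1449.8617 + 13.74×67.36 = 1449.8617 + 925.5264 = 2375.3881

Step 2: Recompute the slope with b₁ = (nΣxy − ΣxΣy) / (nΣx² − (Σx)²)
Numerator   = 12×2375.3881 − 55.67×436.52 = 28504.6572 − 24301.0684 = 4203.5888
Denominator = 12×369.0857 − 55.67² = 4429.0284 − 3099.1489 = 1329.8795
b₁(new) = 4203.5888 / 1329.8795 = 3.1609

(Same formula on the original sums: (11×1449.8617 − 41.93×369.16) / (11×180.2981 − 41.93²) = 469.5999 / 225.1542 = 2.0857, matching the given fit.)

Step 3: Change in slope
Δβ₁ = 3.1609 − 2.0857 = +1.0752
Relative change = +1.0752 / 2.0857 × 100% = +51.6%
→ the slope increases when the point is added.

A high-leverage point only changes the slope if it is off the original line; here y = 67.36 is above the original trend, so the slope increases.
In practice: investigate whether it comes from the same population as the rest of the sample; check such a point for data-entry or measurement error.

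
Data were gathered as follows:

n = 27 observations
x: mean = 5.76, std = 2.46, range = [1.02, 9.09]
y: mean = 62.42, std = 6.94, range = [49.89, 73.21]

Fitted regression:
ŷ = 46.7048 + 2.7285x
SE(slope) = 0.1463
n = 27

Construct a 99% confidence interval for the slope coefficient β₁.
The 99% CI for β₁ is (2.3207, 3.1363)

Confidence interval for the slope:

The 99% CI for β₁ is: β̂₁ ± t*(α/2, n-2) × SE(β̂₁)

Step 1: Find critical t-value
- Confidence level = 0.99
- Degrees of freedom = n - 2 = 27 - 2 = 25
- t*(α/2, 25) = 2.7874

Step 2: Calculate margin of error
Margin = 2.7874 × 0.1463 = 0.4078

Step 3: Construct interval
CI = 2.7285 ± 0.4078
CI = (2.3207, 3.1363)

Interpretation: each one-unit increase in x is associated with a change in mean y of between 2.3207 and 3.1363, with 99% confidence.
The interval does not include 0, suggesting a significant linear relationship.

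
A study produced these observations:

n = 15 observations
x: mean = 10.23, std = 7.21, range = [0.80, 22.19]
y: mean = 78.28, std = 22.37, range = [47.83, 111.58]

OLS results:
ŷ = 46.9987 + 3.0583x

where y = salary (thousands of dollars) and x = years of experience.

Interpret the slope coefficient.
An increase of one year in experience is associated with a 3.0583 thousand dollars increase in predicted salary.

The slope β₁ = 3.0583 gives the rate at which the fitted salary changes with experience.

Interpretation:
- Experience up by 1 year → predicted salary increases by 3.0583 thousand dollars
- This is a linear approximation: the same per-unit change is assumed across the whole observed x range

The intercept β₀ = 46.9987 is the predicted salary when experience = 0; since the smallest observed x is 0.80, this is an extrapolation and mainly anchors the line.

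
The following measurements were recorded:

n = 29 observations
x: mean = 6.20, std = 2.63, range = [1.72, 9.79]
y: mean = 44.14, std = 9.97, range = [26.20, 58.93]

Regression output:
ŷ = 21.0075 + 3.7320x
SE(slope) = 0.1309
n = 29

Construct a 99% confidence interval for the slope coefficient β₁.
The 99% CI for β₁ is (3.3693, 4.0947)

Confidence interval for the slope:

The 99% CI for β₁ is: β̂₁ ± t*(α/2, n-2) × SE(β̂₁)

Step 1: Find critical t-value
- Confidence level = 0.99
- Degrees of freedom = n - 2 = 29 - 2 = 27
- t*(α/2, 27) = 2.7707

Step 2: Calculate margin of error
Margin = 2.7707 × 0.1309 = 0.3627

Step 3: Construct interval
CI = 3.7320 ± 0.3627
CI = (3.3693, 4.0947)

Interpretation: We are 99% confident that the true slope β₁ lies between 3.3693 and 4.0947.
The interval does not include 0, suggesting a significant linear relationship.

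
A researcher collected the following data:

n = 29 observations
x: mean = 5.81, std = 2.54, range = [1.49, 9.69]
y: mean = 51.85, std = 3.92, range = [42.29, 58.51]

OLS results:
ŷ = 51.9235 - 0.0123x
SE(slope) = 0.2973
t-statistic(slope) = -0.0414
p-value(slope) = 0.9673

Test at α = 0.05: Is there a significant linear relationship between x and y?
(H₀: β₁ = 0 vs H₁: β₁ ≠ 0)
Fail to reject H₀: p-value = 0.9673 ≥ α = 0.05. The linear relationship is not significant at the 5% level.

Hypothesis test for the slope coefficient:

H₀: β₁ = 0 (no linear relationship)
H₁: β₁ ≠ 0 (linear relationship exists)

Test statistic: t = β̂₁ / SE(β̂₁) = -0.0123 / 0.2973 = -0.0414

With df = 27, the two-sided p-value for |t| = 0.0414 is 0.9673.

Decision rule: reject H₀ if p-value < α.
p-value = 0.9673 ≥ α = 0.05 → fail to reject H₀.

Conclusion: the linear association between x and y is not significant at the 5% level.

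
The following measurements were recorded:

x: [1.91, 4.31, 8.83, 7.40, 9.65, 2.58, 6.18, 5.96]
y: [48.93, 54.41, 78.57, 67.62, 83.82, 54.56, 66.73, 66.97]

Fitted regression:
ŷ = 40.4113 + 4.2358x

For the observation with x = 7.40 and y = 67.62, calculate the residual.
Residual = -4.1362

The residual is the difference between the actual value and the predicted value:

Residual = y - ŷ

Step 1: Calculate predicted value
ŷ = 40.4113 + 4.2358 × 7.40
ŷ = 71.7562

Step 2: Calculate residual
Residual = 67.62 - 71.7562
Residual = -4.1362

The residual is negative, so the observed y = 67.62 sits below the regression line (the line overestimates it by 4.1362).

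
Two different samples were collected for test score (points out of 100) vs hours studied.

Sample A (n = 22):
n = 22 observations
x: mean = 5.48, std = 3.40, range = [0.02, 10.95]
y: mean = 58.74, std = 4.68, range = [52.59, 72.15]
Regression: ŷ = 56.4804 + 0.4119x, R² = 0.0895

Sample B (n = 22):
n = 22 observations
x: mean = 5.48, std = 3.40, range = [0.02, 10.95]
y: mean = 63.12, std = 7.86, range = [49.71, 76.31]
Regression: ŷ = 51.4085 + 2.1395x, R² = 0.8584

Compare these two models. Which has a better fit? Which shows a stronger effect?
Model B has the better fit (R² = 0.8584 vs 0.0895). Model B shows the stronger effect (|β₁| = 2.1395 vs 0.4119).

Model Comparison:

Which explains more variance? (R²)
- Model A: R² = 0.0895 → 8.95% of variance in test score explained
- Model B: R² = 0.8584 → 85.84% of variance in test score explained
- 0.8584 > 0.0895 → Model B has the better fit

Which has the larger per-hour effect? (|β₁|)
- Model A: β₁ = 0.4119 → predicted test score rises 0.4119 points per additional hour of study time
- Model B: β₁ = 2.1395 → predicted test score rises 2.1395 points per additional hour of study time
- |0.4119| < |2.1395| → Model B shows the stronger marginal effect

Note: A steeper slope doesn't make a better model if the scatter around the line is large.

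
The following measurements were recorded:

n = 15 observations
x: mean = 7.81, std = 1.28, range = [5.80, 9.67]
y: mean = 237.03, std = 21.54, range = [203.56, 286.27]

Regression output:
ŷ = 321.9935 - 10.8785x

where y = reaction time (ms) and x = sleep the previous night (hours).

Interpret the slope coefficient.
An increase of one hour in sleep is associated with a 10.8785 ms decrease in predicted reaction time.

The slope β₁ = -10.8785 gives the rate at which the fitted reaction time changes with sleep.

Interpretation:
- Sleep up by 1 hour → predicted reaction time decreases by 10.8785 ms
- This is a linear approximation: the same per-unit change is assumed across the whole observed x range

(β₀ = 321.9935 is the fitted value at x = 0 and is not part of the slope interpretation.)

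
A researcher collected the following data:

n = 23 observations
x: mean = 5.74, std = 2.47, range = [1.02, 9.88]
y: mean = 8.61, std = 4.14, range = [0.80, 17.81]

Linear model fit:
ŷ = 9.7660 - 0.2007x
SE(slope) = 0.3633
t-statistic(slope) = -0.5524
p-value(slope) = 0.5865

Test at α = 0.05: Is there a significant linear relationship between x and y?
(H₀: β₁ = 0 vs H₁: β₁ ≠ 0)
p-value = 0.5865 ≥ α = 0.05, so we fail to reject H₀. The relationship is not significant.

Hypothesis test for the slope coefficient:

H₀: β₁ = 0 (no linear relationship)
H₁: β₁ ≠ 0 (linear relationship exists)

Test statistic: t = β̂₁ / SE(β̂₁) = -0.2007 / 0.3633 = -0.5524

With df = 21, the two-sided p-value for |t| = 0.5524 is 0.5865.

Decision rule: reject H₀ if p-value < α.
p-value = 0.5865 ≥ α = 0.05 → fail to reject H₀.

At α = 0.05 the data do not provide convincing evidence of a nonzero slope.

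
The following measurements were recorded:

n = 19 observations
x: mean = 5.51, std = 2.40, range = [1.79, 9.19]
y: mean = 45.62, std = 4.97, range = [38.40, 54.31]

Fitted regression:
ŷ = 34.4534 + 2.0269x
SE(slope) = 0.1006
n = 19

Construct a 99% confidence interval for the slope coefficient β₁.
The 99% CI for β₁ is (1.7353, 2.3185)

Confidence interval for the slope:

The 99% CI for β₁ is: β̂₁ ± t*(α/2, n-2) × SE(β̂₁)

Step 1: Find critical t-value
- Confidence level = 0.99
- Degrees of freedom = n - 2 = 19 - 2 = 17
- t*(α/2, 17) = 2.8982

Step 2: Calculate margin of error
Margin = 2.8982 × 0.1006 = 0.2916

Step 3: Construct interval
CI = 2.0269 ± 0.2916
CI = (1.7353, 2.3185)

Interpretation: each one-unit increase in x is associated with a change in mean y of between 1.7353 and 2.3185, with 99% confidence.
Both endpoints are positive, so the data support a genuinely positive slope at this confidence level.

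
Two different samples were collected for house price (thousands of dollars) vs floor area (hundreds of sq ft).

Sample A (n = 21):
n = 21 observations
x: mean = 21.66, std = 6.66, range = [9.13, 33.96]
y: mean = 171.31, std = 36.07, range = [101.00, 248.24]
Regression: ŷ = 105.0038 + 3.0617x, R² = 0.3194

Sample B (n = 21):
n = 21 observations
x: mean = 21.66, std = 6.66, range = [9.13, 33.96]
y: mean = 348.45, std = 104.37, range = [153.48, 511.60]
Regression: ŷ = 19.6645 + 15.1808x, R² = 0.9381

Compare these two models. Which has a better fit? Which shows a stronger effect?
Model B has the better fit (R² = 0.9381 vs 0.3194). Model B shows the stronger effect (|β₁| = 15.1808 vs 3.0617).

Model Comparison:

Goodness of fit (R²):
- Model A: R² = 0.3194 → 31.94% of variance in house price explained
- Model B: R² = 0.9381 → 93.81% of variance in house price explained
- 0.9381 > 0.3194 → Model B has the better fit

Effect size (slope magnitude):
- Model A: β₁ = 3.0617 → predicted house price rises 3.0617 thousand dollars per additional hundred sq ft of floor area
- Model B: β₁ = 15.1808 → predicted house price rises 15.1808 thousand dollars per additional hundred sq ft of floor area
- |3.0617| < |15.1808| → Model B shows the stronger marginal effect

Notes:
- A better fit (higher R²) doesn't necessarily mean a more important relationship.
- R² measures how tightly points cluster around the line; β₁ measures how steep the line is — they answer different questions.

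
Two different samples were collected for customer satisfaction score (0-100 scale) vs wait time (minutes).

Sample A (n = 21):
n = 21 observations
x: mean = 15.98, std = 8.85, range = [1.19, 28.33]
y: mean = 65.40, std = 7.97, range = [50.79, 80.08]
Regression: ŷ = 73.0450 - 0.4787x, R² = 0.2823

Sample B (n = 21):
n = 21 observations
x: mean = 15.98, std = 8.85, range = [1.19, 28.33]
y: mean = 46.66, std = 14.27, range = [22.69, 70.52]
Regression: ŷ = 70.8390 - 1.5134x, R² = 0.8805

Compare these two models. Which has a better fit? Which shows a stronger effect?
Model B has the better fit (R² = 0.8805 vs 0.2823). Model B shows the stronger effect (|β₁| = 1.5134 vs 0.4787).

Model Comparison:

Fit — compare R²:
- Model A: R² = 0.2823 → 28.23% of variance in satisfaction score explained
- Model B: R² = 0.8805 → 88.05% of variance in satisfaction score explained
- 0.8805 > 0.2823 → Model B has the better fit

Strength of effect — compare |β₁|:
- Model A: β₁ = -0.4787 → predicted satisfaction score falls 0.4787 points per additional minute of wait time
- Model B: β₁ = -1.5134 → predicted satisfaction score falls 1.5134 points per additional minute of wait time
- |-0.4787| < |-1.5134| → Model B shows the stronger marginal effect

Note: R² measures how tightly points cluster around the line; β₁ measures how steep the line is — they answer different questions.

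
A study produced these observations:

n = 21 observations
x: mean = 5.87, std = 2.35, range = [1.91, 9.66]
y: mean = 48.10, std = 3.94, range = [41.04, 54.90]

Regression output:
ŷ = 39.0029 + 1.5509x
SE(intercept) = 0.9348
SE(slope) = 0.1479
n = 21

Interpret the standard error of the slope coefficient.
SE(slope) = 0.1479 measures the uncertainty in the estimated slope. The coefficient is estimated precisely (SE/|β̂₁| = 9.5%).

What SE measures:
- The standard error quantifies the sampling variability of the coefficient estimate
- It is the estimated standard deviation of β̂₁ across hypothetical repeated samples of the same size
- Smaller SE → more precise estimate

Relative precision:
- SE / |β̂₁| = 0.1479 / 1.5509 = 9.5%
- Rule of thumb (under 20%: precise; 20% to under 50%: moderately precise; 50% or more: imprecise) → precise

Rough 95% range (±2 SE): 1.5509 ± 0.2958 → (1.2551, 1.8467).

What drives SE(β̂₁): wider spread of x values → smaller SE; more residual scatter → larger SE; larger n (here n = 21) → smaller SE.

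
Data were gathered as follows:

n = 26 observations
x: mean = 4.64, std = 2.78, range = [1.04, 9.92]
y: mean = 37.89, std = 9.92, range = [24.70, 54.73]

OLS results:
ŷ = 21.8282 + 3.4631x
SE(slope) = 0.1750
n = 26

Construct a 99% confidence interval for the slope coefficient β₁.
The 99% CI for β₁ is (2.9736, 3.9526)

Confidence interval for the slope:

The 99% CI for β₁ is: β̂₁ ± t*(α/2, n-2) × SE(β̂₁)

Step 1: Find critical t-value
- Confidence level = 0.99
- Degrees of freedom = n - 2 = 26 - 2 = 24
- t*(α/2, 24) = 2.7969

Step 2: Calculate margin of error
Margin = 2.7969 × 0.1750 = 0.4895

Step 3: Construct interval
CI = 3.4631 ± 0.4895
CI = (2.9736, 3.9526)

Interpretation: We are 99% confident that the true slope β₁ lies between 2.9736 and 3.9526.
The interval does not include 0, suggesting a significant linear relationship.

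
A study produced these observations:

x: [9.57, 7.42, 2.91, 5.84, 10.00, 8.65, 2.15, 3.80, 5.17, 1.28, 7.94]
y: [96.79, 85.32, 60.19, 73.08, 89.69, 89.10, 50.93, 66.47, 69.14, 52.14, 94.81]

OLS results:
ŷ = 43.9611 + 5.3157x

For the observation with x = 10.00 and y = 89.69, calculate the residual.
Residual = -7.4281

The residual is the difference between the actual value and the predicted value:

Residual = y - ŷ

Step 1: Calculate predicted value
ŷ = 43.9611 + 5.3157 × 10.00
ŷ = 97.1181

Step 2: Calculate residual
Residual = 89.69 - 97.1181
Residual = -7.4281

Sign check: y < ŷ, so the point is below the line and the fit overestimates here.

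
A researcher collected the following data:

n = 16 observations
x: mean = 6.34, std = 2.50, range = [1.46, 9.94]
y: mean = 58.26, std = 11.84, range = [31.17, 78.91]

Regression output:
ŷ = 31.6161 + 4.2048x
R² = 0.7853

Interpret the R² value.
The model explains 78.53% of the variance in y (R² = 0.7853), leaving 21.47% unexplained; the fit is strong.

R² (coefficient of determination) measures the proportion of variance in y explained by the regression model.

Here R² = 0.7853:
- Explained: 78.53% of the variation in y
- Unexplained (residual): 100% − 78.53% = 21.47%
- Rule of thumb (below 0.3 weak; 0.3 to below 0.7 moderate; 0.7 and above strong) → strong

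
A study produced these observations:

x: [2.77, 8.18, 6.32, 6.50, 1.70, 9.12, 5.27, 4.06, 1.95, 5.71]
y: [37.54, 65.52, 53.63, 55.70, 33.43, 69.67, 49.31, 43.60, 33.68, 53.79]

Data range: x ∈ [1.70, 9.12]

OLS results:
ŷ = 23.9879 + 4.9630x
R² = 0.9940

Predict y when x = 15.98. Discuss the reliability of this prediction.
ŷ = 103.2966, but this is extrapolation (above the data range [1.70, 9.12]) and may be unreliable.

Prediction calculation:
ŷ = 23.9879 + 4.9630 × 15.98
ŷ = 103.2966

Reliability:
- Data range: x ∈ [1.70, 9.12]
- Prediction point: x = 15.98 is 6.86 units above the observed range → this is EXTRAPOLATION, not interpolation

Why that matters here:
- There are no observations near this x to validate the fitted line there
- The linear relationship may not hold outside the observed range

A defensible statement: 'if the linear trend continued to x = 15.98, y would be about 103.2966' — the premise is untested.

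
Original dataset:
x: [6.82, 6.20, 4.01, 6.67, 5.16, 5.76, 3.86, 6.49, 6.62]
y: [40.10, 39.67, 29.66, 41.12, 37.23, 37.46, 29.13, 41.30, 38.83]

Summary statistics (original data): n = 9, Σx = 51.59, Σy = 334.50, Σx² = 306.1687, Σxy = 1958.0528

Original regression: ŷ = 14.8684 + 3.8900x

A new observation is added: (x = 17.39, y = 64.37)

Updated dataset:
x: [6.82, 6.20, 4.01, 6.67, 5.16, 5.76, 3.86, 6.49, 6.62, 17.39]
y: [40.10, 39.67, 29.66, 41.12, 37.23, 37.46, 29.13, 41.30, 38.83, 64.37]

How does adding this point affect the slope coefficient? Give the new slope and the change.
Adding the point moves β₁ from 3.8900 to 2.4559, i.e. it decreases by 1.4341 (-36.9%).

The new point has HIGH LEVERAGE: x = 17.39 is far from the original mean x̄ = 51.59/9 ≈ 5.73 (original range [3.86, 6.82]).

Step 1: Update the sums with the new point (n goes from 9 to 10)
Σx  = 51.59 + 17.39 = 68.98
Σy  = 334.50 + 64.37 = 398.87
Σx² = 306.1687 + 17.39² = 306.1687 + 302.4121 = 608.5808
Σxy = 1958.0528 + 17.39×64.37 = 1958.0528 + 1119.3943 = 3077.4471

Step 2: Recompute the slope with b₁ = (nΣxy − ΣxΣy) / (nΣx² − (Σx)²)
Numerator   = 10×3077.4471 − 68.98×398.87 = 30774.4710 − 27514.0526 = 3260.4184
Denominator = 10×608.5808 − 68.98² = 6085.8080 − 4758.2404 = 1327.5676
b₁(new) = 3260.4184 / 1327.5676 = 2.4559

(Same formula on the original sums: (9×1958.0528 − 51.59×334.50) / (9×306.1687 − 51.59²) = 365.6202 / 93.9902 = 3.8900, matching the given fit.)

Step 3: Change in slope
Δβ₁ = 2.4559 − 3.8900 = -1.4341
Relative change = -1.4341 / 3.8900 × 100% = -36.9%
→ the slope decreases when the point is added.

A high-leverage point only changes the slope if it is off the original line; here y = 64.37 is below the original trend, so the slope decreases.
In practice: examine leverage (hᵢ) and Cook's distance rather than deleting it automatically; check such a point for data-entry or measurement error.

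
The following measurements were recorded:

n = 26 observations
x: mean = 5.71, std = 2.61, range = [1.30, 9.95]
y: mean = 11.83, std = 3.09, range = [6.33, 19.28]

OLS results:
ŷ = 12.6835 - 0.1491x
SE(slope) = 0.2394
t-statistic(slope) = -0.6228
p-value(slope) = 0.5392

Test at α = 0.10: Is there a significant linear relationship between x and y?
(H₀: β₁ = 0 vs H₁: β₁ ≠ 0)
Since p-value = 0.5392 ≥ α = 0.10, fail to reject H₀ — the slope is not significantly different from 0.

Hypothesis test for the slope coefficient:

H₀: β₁ = 0 (no linear relationship)
H₁: β₁ ≠ 0 (linear relationship exists)

Test statistic: t = β̂₁ / SE(β̂₁) = -0.1491 / 0.2394 = -0.6228

The p-value (0.5392) is the probability, under H₀, of a t-statistic at least as extreme as |t| = 0.6228 (two-sided, df = n − 2 = 24).

Decision rule: reject H₀ if p-value < α.
p-value = 0.5392 ≥ α = 0.10 → fail to reject H₀.

There is not sufficient evidence at the 10% significance level to conclude that a linear relationship exists between x and y.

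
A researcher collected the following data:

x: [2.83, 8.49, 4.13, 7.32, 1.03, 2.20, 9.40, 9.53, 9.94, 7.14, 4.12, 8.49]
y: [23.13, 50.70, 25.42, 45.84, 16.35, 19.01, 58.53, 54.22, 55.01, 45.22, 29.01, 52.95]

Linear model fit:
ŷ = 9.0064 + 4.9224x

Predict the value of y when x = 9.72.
ŷ = 56.8521

To predict y for x = 9.72, substitute into the regression equation:

ŷ = 9.0064 + 4.9224 × 9.72
ŷ = 9.0064 + 47.8457
ŷ = 56.8521

This is a point prediction; actual observations scatter around it by roughly the residual standard deviation.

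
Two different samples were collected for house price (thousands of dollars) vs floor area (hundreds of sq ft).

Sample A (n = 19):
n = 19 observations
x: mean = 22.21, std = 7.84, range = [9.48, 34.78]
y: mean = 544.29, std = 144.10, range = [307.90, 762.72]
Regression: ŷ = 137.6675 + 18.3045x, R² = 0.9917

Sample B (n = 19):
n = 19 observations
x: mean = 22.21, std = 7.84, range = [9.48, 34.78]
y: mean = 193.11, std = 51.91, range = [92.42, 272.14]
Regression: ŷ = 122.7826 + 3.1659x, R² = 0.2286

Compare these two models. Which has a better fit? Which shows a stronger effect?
Model A has the better fit (R² = 0.9917 vs 0.2286). Model A shows the stronger effect (|β₁| = 18.3045 vs 3.1659).

Model Comparison:

Which explains more variance? (R²)
- Model A: R² = 0.9917 → 99.17% of variance in house price explained
- Model B: R² = 0.2286 → 22.86% of variance in house price explained
- 0.9917 > 0.2286 → Model A has the better fit

Effect size (slope magnitude):
- Model A: β₁ = 18.3045 → predicted house price rises 18.3045 thousand dollars per additional hundred sq ft of floor area
- Model B: β₁ = 3.1659 → predicted house price rises 3.1659 thousand dollars per additional hundred sq ft of floor area
- |18.3045| > |3.1659| → Model A shows the stronger marginal effect

Note: R² measures how tightly points cluster around the line; β₁ measures how steep the line is — they answer different questions.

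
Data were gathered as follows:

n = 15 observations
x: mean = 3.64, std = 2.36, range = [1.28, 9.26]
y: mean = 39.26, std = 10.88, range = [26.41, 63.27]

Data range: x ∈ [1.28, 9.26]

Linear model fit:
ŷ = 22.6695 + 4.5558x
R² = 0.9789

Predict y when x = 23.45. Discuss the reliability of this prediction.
ŷ = 129.5030, but this is extrapolation (above the data range [1.28, 9.26]) and may be unreliable.

Prediction calculation:
ŷ = 22.6695 + 4.5558 × 23.45
ŷ = 129.5030

Reliability:
- Data range: x ∈ [1.28, 9.26]
- Prediction point: x = 23.45 is 14.19 units above the observed range → this is EXTRAPOLATION, not interpolation

Why that matters here:
- R² describes fit only over the sampled x values; it says nothing about behaviour beyond them
- Real relationships often flatten, saturate, or turn nonlinear at extremes

Report the number if required, but flag clearly that it is an extrapolation.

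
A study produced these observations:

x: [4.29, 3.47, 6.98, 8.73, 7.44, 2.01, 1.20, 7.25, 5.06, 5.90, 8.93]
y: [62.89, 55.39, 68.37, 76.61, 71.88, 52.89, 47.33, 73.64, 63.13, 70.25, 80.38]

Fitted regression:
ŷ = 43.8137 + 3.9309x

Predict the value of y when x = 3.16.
ŷ = 56.2353

To predict y for x = 3.16, substitute into the regression equation:

ŷ = 43.8137 + 3.9309 × 3.16
ŷ = 43.8137 + 12.4216
ŷ = 56.2353

This is the fitted mean response at that x — an individual observation would come with a wider prediction interval.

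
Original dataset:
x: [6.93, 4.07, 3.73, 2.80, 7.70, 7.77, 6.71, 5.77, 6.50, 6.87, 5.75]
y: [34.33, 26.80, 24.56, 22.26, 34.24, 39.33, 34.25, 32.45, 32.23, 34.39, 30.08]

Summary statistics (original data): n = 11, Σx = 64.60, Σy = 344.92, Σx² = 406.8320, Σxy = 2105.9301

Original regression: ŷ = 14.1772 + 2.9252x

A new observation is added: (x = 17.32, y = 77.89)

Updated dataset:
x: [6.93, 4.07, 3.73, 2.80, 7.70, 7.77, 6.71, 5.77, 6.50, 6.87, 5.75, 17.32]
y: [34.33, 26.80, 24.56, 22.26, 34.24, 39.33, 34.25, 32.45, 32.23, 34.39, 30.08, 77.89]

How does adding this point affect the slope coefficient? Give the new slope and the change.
The slope changes from 2.9252 to 3.8530 (change of +0.9278, or +31.7%).

x = 17.32 lies well outside the original x-range [2.80, 7.77] (x̄ ≈ 5.87), so this observation has high leverage and can move the slope substantially.

Step 1: Update the sums with the new point (n goes from 11 to 12)
Σx  = 64.60 + 17.32 = 81.92
Σy  = 344.92 + 77.89 = 422.81
Σx² = 406.8320 + 17.32² = 406.8320 + 299.9824 = 706.8144
Σxy = 2105.9301 + 17.32×77.89 = 2105.9301 + 1349.0548 = 3454.9849

Step 2: Recompute the slope with b₁ = (nΣxy − ΣxΣy) / (nΣx² − (Σx)²)
Numerator   = 12×3454.9849 − 81.92×422.81 = 41459.8188 − 34636.5952 = 6823.2236
Denominator = 12×706.8144 − 81.92² = 8481.7728 − 6710.8864 = 1770.8864
b₁(new) = 6823.2236 / 1770.8864 = 3.8530

(Same formula on the original sums: (11×2105.9301 − 64.60×344.92) / (11×406.8320 − 64.60²) = 883.3991 / 301.9920 = 2.9252, matching the given fit.)

Step 3: Change in slope
Δβ₁ = 3.8530 − 2.9252 = +0.9278
Relative change = +0.9278 / 2.9252 × 100% = +31.7%
→ the slope increases when the point is added.

Because the point sits above the extension of the original line at a high-leverage x, it tilts the fit up.
In practice: investigate whether it comes from the same population as the rest of the sample.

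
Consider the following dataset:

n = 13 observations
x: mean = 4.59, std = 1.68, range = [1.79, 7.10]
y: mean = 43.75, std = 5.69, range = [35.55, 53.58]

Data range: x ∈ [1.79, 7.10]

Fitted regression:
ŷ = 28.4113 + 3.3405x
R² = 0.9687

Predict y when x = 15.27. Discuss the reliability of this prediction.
ŷ = 79.4207 (extrapolation — x = 15.27 lies outside [1.79, 7.10], so reliability is low).

Prediction calculation:
ŷ = 28.4113 + 3.3405 × 15.27
ŷ = 79.4207

Reliability:
- Data range: x ∈ [1.79, 7.10]
- Prediction point: x = 15.27 is 8.17 units above the observed range → this is EXTRAPOLATION, not interpolation

Why that matters here:
- R² describes fit only over the sampled x values; it says nothing about behaviour beyond them
- Real relationships often flatten, saturate, or turn nonlinear at extremes
- The linear relationship may not hold outside the observed range

Report the number if required, but flag clearly that it is an extrapolation.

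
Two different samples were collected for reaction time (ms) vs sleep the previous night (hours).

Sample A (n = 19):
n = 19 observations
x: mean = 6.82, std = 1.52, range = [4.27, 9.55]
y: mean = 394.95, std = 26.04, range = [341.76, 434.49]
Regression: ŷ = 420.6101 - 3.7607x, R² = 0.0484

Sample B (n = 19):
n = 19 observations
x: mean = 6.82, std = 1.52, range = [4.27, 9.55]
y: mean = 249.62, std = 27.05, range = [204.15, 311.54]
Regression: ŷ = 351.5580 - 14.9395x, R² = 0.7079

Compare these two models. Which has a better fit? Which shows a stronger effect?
Model B has the better fit (R² = 0.7079 vs 0.0484). Model B shows the stronger effect (|β₁| = 14.9395 vs 3.7607).

Model Comparison:

Fit — compare R²:
- Model A: R² = 0.0484 → 4.84% of variance in reaction time explained
- Model B: R² = 0.7079 → 70.79% of variance in reaction time explained
- 0.7079 > 0.0484 → Model B has the better fit

Strength of effect — compare |β₁|:
- Model A: β₁ = -3.7607 → predicted reaction time falls 3.7607 ms per additional hour of sleep
- Model B: β₁ = -14.9395 → predicted reaction time falls 14.9395 ms per additional hour of sleep
- |-3.7607| < |-14.9395| → Model B shows the stronger marginal effect

Notes:
- A steeper slope doesn't make a better model if the scatter around the line is large.
- A better fit (higher R²) doesn't necessarily mean a more important relationship.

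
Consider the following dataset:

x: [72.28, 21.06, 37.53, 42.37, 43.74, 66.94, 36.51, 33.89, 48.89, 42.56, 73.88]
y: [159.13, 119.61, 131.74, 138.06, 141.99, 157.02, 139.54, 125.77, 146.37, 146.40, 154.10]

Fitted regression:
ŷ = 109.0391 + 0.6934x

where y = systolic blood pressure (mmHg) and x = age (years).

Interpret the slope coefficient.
For each additional year of age, predicted blood pressure increases by approximately 0.6934 mmHg.

The slope coefficient β₁ = 0.6934 represents the marginal effect of age on blood pressure.

Interpretation:
- Age up by 1 year → predicted blood pressure increases by 0.6934 mmHg
- The effect is assumed constant over the observed range of x (linearity)

(β₀ = 109.0391 is the fitted value at x = 0 and is not part of the slope interpretation.)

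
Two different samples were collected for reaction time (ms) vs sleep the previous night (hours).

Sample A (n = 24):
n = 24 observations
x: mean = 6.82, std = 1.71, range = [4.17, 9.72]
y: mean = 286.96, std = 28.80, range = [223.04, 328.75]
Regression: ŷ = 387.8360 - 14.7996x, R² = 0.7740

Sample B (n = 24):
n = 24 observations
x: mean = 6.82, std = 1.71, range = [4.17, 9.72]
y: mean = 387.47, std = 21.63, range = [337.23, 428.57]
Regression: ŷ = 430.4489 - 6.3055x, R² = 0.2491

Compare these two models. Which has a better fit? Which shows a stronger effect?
Model A has the better fit (R² = 0.7740 vs 0.2491). Model A shows the stronger effect (|β₁| = 14.7996 vs 6.3055).

Model Comparison:

Which explains more variance? (R²)
- Model A: R² = 0.7740 → 77.40% of variance in reaction time explained
- Model B: R² = 0.2491 → 24.91% of variance in reaction time explained
- 0.7740 > 0.2491 → Model A has the better fit

Which has the larger per-hour effect? (|β₁|)
- Model A: β₁ = -14.7996 → predicted reaction time falls 14.7996 ms per additional hour of sleep
- Model B: β₁ = -6.3055 → predicted reaction time falls 6.3055 ms per additional hour of sleep
- |-14.7996| > |-6.3055| → Model A shows the stronger marginal effect

Note: A better fit (higher R²) doesn't necessarily mean a more important relationship.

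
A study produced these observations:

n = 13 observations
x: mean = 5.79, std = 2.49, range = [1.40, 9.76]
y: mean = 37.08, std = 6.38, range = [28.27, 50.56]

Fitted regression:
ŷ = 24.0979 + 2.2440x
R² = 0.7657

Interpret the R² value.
About 76.57% of the variability in y is accounted for by the regression on x (R² = 0.7657) — a strong linear fit.

The coefficient of determination R² is the fraction of the total variation in y that the fitted line accounts for.

Here R² = 0.7657:
- Explained: 76.57% of the variation in y
- Unexplained (residual): 100% − 76.57% = 23.43%
- Rule of thumb (below 0.3 weak; 0.3 to below 0.7 moderate; 0.7 and above strong) → strong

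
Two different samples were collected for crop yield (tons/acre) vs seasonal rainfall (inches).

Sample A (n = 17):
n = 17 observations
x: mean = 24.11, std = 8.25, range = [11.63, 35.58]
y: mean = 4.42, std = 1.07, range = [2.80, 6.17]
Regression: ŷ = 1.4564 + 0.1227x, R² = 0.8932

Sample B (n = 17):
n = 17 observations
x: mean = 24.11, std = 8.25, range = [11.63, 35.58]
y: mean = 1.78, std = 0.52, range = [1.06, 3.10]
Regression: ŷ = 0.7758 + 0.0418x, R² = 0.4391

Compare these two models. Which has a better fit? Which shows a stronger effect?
Model A has the better fit (R² = 0.8932 vs 0.4391). Model A shows the stronger effect (|β₁| = 0.1227 vs 0.0418).

Model Comparison:

Goodness of fit (R²):
- Model A: R² = 0.8932 → 89.32% of variance in crop yield explained
- Model B: R² = 0.4391 → 43.91% of variance in crop yield explained
- 0.8932 > 0.4391 → Model A has the better fit

Which has the larger per-inch effect? (|β₁|)
- Model A: β₁ = 0.1227 → predicted crop yield rises 0.1227 tons/acre per additional inch of rainfall
- Model B: β₁ = 0.0418 → predicted crop yield rises 0.0418 tons/acre per additional inch of rainfall
- |0.1227| > |0.0418| → Model A shows the stronger marginal effect

Notes:
- A steeper slope doesn't make a better model if the scatter around the line is large.
- A better fit (higher R²) doesn't necessarily mean a more important relationship.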